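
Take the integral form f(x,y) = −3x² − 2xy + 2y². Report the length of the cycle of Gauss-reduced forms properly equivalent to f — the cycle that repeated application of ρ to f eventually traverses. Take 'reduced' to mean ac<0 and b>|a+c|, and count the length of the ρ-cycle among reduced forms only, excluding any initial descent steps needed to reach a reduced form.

D = 28, ⌊√D⌋ = 5
descent: ρ → (2,2,-3)  [lands on river]
river: ρ → (-3,4,1)
river: ρ → (1,4,-3)
river: ρ → (-3,2,2)
ρ-cycle length = 4 (tail of 1 descent step not counted)

4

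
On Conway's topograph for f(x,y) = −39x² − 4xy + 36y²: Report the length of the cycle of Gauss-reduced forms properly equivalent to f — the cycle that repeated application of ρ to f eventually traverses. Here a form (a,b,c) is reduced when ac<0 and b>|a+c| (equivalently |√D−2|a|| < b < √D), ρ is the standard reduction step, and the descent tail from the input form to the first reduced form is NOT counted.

D = 5632, ⌊√D⌋ = 75
descent: ρ → (36,4,-39)  [lands on river]
river: ρ → (-39,74,1)
river: ρ → (1,74,-39)
river: ρ → (-39,4,36)
river: ρ → (36,68,-7)
river: ρ → (-7,72,16)
river: ρ → (16,56,-39)
river: ρ → (-39,22,33)
river: ρ → (33,44,-28)
river: ρ → (-28,68,9)
river: ρ → (9,58,-63)
river: ρ → (-63,68,4)
river: ρ → (4,68,-63)
river: ρ → (-63,58,9)
river: ρ → (9,68,-28)
river: ρ → (-28,44,33)
river: ρ → (33,22,-39)
river: ρ → (-39,56,16)
river: ρ → (16,72,-7)
river: ρ → (-7,68,36)
ρ-cycle length = 20 (tail of 1 descent step not counted)

20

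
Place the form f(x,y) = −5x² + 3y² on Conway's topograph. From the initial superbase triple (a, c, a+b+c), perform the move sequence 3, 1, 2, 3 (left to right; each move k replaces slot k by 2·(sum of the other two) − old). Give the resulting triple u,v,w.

start (-5,3,-2) = (f(1,0),f(0,1),f(1,1))
replace slot 3: 2·((-5)+3) − (-2) = -2 → (-5,3,-2)
replace slot 1: 2·(3+(-2)) − (-5) = 7 → (7,3,-2)
replace slot 2: 2·(7+(-2)) − 3 = 7 → (7,7,-2)
replace slot 3: 2·(7+7) − (-2) = 30 → (7,7,30)

7,7,30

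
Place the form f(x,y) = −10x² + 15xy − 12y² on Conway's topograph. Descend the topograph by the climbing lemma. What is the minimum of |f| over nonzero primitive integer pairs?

translate: b→5 (≡-15 mod 20), so (10,-15,12)→(10,5,7)
flip: (10,5,7)→(7,-5,10)
reduced (well bottom): (7,-5,10) with a≤c, −a<b≤a
well minimum |f| = |-7| = 7 (negative-definite)

7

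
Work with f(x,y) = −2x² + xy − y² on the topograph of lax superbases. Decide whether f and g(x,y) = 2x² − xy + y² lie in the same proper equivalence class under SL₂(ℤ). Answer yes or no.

D₁ = -7, D₂ = -7
f is negative-definite; reduce −f:
−f: flip: (2,-1,1)→(1,1,2)
−f: reduced (well bottom): (1,1,2) with a≤c, −a<b≤a
flip sign back: reduced form of f is (-1,-1,-2)
g: flip: (2,-1,1)→(1,1,2)
g: reduced (well bottom): (1,1,2) with a≤c, −a<b≤a
reduced forms (-1, -1, -2) vs (1, 1, 2) ⇒ inequivalent

no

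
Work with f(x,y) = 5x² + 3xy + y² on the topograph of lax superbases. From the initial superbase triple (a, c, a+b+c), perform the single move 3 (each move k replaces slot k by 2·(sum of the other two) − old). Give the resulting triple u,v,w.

start (5,1,9) = (f(1,0),f(0,1),f(1,1))
replace slot 3: 2·(5+1) − 9 = 3 → (5,1,3)

5,1,3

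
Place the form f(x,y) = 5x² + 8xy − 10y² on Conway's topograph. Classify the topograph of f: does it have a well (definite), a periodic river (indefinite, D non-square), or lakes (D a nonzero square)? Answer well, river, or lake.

D = b²−4ac = 8² − 4·5·(-10) = 264
D > 0 non-square ⇒ indefinite ⇒ periodic river

river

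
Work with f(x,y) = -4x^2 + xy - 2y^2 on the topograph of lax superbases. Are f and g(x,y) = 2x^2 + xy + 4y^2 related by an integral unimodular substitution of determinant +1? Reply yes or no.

D₁ = -31, D₂ = -31
f is negative-definite; reduce −f:
−f: flip: (4,-1,2)→(2,1,4)
−f: reduced (well bottom): (2,1,4) with a≤c, −a<b≤a
flip sign back: reduced form of f is (-2,-1,-4)
g: reduced (well bottom): (2,1,4) with a≤c, −a<b≤a
reduced forms (-2, -1, -4) vs (2, 1, 4) ⇒ inequivalent

no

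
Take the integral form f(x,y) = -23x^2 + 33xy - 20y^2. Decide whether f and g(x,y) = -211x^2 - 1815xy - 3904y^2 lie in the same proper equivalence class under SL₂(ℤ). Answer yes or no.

D₁ = -751, D₂ = -751
f is negative-definite; reduce −f:
−f: translate: b→13 (≡-33 mod 46), so (23,-33,20)→(23,13,10)
−f: flip: (23,13,10)→(10,-13,23)
−f: translate: b→7 (≡-13 mod 20), so (10,-13,23)→(10,7,20)
−f: reduced (well bottom): (10,7,20) with a≤c, −a<b≤a
flip sign back: reduced form of f is (-10,-7,-20)
g is negative-definite; reduce −g:
−g: translate: b→127 (≡1815 mod 422), so (211,1815,3904)→(211,127,20)
−g: flip: (211,127,20)→(20,-127,211)
−g: translate: b→-7 (≡-127 mod 40), so (20,-127,211)→(20,-7,10)
−g: flip: (20,-7,10)→(10,7,20)
−g: reduced (well bottom): (10,7,20) with a≤c, −a<b≤a
flip sign back: reduced form of g is (-10,-7,-20)
reduced forms (-10, -7, -20) vs (-10, -7, -20) ⇒ equivalent

yes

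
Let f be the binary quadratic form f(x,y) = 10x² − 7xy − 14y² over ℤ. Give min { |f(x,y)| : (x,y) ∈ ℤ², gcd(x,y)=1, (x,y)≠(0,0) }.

descent: ρ → (-14,7,10)  [lands on river]
river: ρ → (10,13,-11)
river: ρ → (-11,9,12)
river: ρ → (12,15,-8)
river: ρ → (-8,17,10)
river: ρ → (10,23,-2)
river: ρ → (-2,21,21)
river: ρ → (21,21,-2)
river: ρ → (-2,23,10)
river: ρ → (10,17,-8)
river: ρ → (-8,15,12)
river: ρ → (12,9,-11)
river: ρ → (-11,13,10)
river: ρ → (10,7,-14)
river: ρ → (-14,21,3)
river: ρ → (3,21,-14)
closes: descent 1, river 16
min |a| on river = 2

2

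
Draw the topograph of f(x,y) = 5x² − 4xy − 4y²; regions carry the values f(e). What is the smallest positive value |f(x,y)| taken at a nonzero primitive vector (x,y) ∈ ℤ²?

descent: ρ → (-4,4,5)  [lands on river]
river: ρ → (5,6,-3)
river: ρ → (-3,6,5)
river: ρ → (5,4,-4)
closes: descent 1, river 4
min |a| on river = 3

3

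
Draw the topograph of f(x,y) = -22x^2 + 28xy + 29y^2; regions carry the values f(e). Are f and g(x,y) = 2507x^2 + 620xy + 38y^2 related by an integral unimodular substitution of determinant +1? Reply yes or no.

D₁ = 3336, D₂ = 3336
river cycle of f (length 22): (29, 30, -21), (-21, 54, 5), (5, 56, -10), (-10, 44, 35), (35, 26, -19), (-19, 50, 11), (11, 38, -43), (-43, 48, 6), (6, 48, -43), (-43, 38, 11), … (12 more)
river cycle of g (length 22): (-21, 54, 5), (5, 56, -10), (-10, 44, 35), (35, 26, -19), (-19, 50, 11), (11, 38, -43), (-43, 48, 6), (6, 48, -43), (-43, 38, 11), (11, 50, -19), … (12 more)
cycles coincide ⇒ equivalent

yes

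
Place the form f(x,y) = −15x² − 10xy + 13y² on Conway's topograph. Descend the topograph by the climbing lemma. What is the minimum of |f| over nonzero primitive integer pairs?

descent: ρ → (13,10,-15)  [lands on river]
river: ρ → (-15,20,8)
river: ρ → (8,28,-3)
river: ρ → (-3,26,17)
river: ρ → (17,8,-12)
river: ρ → (-12,16,13)
closes: descent 1, river 6
min |a| on river = 3

3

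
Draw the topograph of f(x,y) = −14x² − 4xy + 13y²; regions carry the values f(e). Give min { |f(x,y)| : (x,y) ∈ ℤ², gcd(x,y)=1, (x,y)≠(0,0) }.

descent: ρ → (13,4,-14)  [lands on river]
river: ρ → (-14,24,3)
river: ρ → (3,24,-14)
river: ρ → (-14,4,13)
river: ρ → (13,22,-5)
river: ρ → (-5,18,21)
river: ρ → (21,24,-2)
river: ρ → (-2,24,21)
river: ρ → (21,18,-5)
river: ρ → (-5,22,13)
closes: descent 1, river 10
min |a| on river = 2

2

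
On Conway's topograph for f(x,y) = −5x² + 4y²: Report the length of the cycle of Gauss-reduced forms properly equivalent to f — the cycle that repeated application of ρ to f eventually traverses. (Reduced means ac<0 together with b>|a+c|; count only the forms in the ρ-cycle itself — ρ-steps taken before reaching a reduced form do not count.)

D = 80, ⌊√D⌋ = 8
descent: ρ → (4,8,-1)  [lands on river]
river: ρ → (-1,8,4)
ρ-cycle length = 2 (tail of 1 descent step not counted)

2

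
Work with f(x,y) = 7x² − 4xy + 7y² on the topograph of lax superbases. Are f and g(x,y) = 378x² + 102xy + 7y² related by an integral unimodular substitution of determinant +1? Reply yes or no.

D₁ = -180, D₂ = -180
f: flip: (7,-4,7)→(7,4,7)
f: reduced (well bottom): (7,4,7) with a≤c, −a<b≤a
g: flip: (378,102,7)→(7,-102,378)
g: translate: b→-4 (≡-102 mod 14), so (7,-102,378)→(7,-4,7)
g: flip: (7,-4,7)→(7,4,7)
g: reduced (well bottom): (7,4,7) with a≤c, −a<b≤a
reduced forms (7, 4, 7) vs (7, 4, 7) ⇒ equivalent

yes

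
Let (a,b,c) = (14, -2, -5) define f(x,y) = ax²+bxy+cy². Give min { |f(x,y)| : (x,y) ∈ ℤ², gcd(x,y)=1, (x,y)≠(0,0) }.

descent: ρ → (-5,12,7)  [lands on river]
river: ρ → (7,16,-1)
river: ρ → (-1,16,7)
river: ρ → (7,12,-5)
river: ρ → (-5,8,11)
river: ρ → (11,14,-2)
river: ρ → (-2,14,11)
river: ρ → (11,8,-5)
closes: descent 1, river 8
min |a| on river = 1

1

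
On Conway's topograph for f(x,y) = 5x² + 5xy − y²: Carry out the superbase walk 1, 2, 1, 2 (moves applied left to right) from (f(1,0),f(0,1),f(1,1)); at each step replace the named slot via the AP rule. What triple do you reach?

start (5,-1,9) = (f(1,0),f(0,1),f(1,1))
replace slot 1: 2·((-1)+9) − 5 = 11 → (11,-1,9)
replace slot 2: 2·(11+9) − (-1) = 41 → (11,41,9)
replace slot 1: 2·(41+9) − 11 = 89 → (89,41,9)
replace slot 2: 2·(89+9) − 41 = 155 → (89,155,9)

89,155,9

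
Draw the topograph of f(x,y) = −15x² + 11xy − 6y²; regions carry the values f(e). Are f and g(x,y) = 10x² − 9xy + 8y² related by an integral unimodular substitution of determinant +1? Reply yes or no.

D₁ = -239, D₂ = -239
f is negative-definite; reduce −f:
−f: flip: (15,-11,6)→(6,11,15)
−f: translate: b→-1 (≡11 mod 12), so (6,11,15)→(6,-1,10)
−f: reduced (well bottom): (6,-1,10) with a≤c, −a<b≤a
flip sign back: reduced form of f is (-6,1,-10)
g: flip: (10,-9,8)→(8,9,10)
g: translate: b→-7 (≡9 mod 16), so (8,9,10)→(8,-7,9)
g: reduced (well bottom): (8,-7,9) with a≤c, −a<b≤a
reduced forms (-6, 1, -10) vs (8, -7, 9) ⇒ inequivalent

no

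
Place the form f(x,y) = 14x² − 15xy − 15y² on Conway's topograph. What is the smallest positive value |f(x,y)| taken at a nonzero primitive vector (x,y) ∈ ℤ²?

descent: ρ → (-15,15,14)  [lands on river]
river: ρ → (14,13,-16)
river: ρ → (-16,19,11)
river: ρ → (11,25,-10)
river: ρ → (-10,15,21)
river: ρ → (21,27,-4)
river: ρ → (-4,29,14)
river: ρ → (14,27,-6)
river: ρ → (-6,21,26)
river: ρ → (26,31,-1)
river: ρ → (-1,31,26)
river: ρ → (26,21,-6)
river: ρ → (-6,27,14)
river: ρ → (14,29,-4)
river: ρ → (-4,27,21)
river: ρ → (21,15,-10)
river: ρ → (-10,25,11)
river: ρ → (11,19,-16)
river: ρ → (-16,13,14)
river: ρ → (14,15,-15)
closes: descent 1, river 20
min |a| on river = 1

1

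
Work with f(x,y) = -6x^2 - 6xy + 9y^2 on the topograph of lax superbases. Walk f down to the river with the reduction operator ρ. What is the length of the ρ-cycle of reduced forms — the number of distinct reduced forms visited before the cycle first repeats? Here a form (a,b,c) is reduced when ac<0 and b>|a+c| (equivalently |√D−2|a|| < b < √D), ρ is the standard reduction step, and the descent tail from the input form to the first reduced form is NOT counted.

D = 252, ⌊√D⌋ = 15
descent: ρ → (9,6,-6)  [lands on river]
river: ρ → (-6,6,9)
river: ρ → (9,12,-3)
river: ρ → (-3,12,9)
ρ-cycle length = 4 (tail of 1 descent step not counted)

4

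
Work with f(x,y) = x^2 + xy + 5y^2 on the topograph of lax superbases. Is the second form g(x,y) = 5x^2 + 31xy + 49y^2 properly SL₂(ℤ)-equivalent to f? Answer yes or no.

D₁ = -19, D₂ = -19
f: reduced (well bottom): (1,1,5) with a≤c, −a<b≤a
g: translate: b→1 (≡31 mod 10), so (5,31,49)→(5,1,1)
g: flip: (5,1,1)→(1,-1,5)
g: translate: b→1 (≡-1 mod 2), so (1,-1,5)→(1,1,5)
g: reduced (well bottom): (1,1,5) with a≤c, −a<b≤a
reduced forms (1, 1, 5) vs (1, 1, 5) ⇒ equivalent

yes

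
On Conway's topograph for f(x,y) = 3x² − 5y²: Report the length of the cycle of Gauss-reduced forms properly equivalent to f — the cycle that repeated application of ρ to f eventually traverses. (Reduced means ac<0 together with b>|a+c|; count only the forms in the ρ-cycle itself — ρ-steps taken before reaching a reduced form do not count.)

D = 60, ⌊√D⌋ = 7
descent: ρ → (-5,0,3)
descent: ρ → (3,6,-2)  [lands on river]
river: ρ → (-2,6,3)
ρ-cycle length = 2 (tail of 2 descent steps not counted)

2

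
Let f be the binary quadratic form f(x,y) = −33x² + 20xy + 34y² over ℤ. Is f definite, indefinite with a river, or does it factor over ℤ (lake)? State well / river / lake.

D = b²−4ac = 20² − 4·(-33)·34 = 4888
D > 0 non-square ⇒ indefinite ⇒ periodic river

river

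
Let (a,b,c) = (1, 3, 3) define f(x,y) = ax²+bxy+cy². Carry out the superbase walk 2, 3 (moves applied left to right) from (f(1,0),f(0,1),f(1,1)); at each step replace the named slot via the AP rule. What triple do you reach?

start (1,3,7) = (f(1,0),f(0,1),f(1,1))
replace slot 2: 2·(1+7) − 3 = 13 → (1,13,7)
replace slot 3: 2·(1+13) − 7 = 21 → (1,13,21)

1,13,21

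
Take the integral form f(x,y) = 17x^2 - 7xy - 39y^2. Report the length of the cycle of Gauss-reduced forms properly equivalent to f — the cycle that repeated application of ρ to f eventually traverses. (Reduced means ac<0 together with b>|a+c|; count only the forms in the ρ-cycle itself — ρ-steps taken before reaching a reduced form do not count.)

D = 2701, ⌊√D⌋ = 51
descent: ρ → (-39,7,17)
descent: ρ → (17,27,-29)  [lands on river]
river: ρ → (-29,31,15)
river: ρ → (15,29,-31)
river: ρ → (-31,33,13)
river: ρ → (13,45,-13)
river: ρ → (-13,33,31)
river: ρ → (31,29,-15)
river: ρ → (-15,31,29)
river: ρ → (29,27,-17)
river: ρ → (-17,41,15)
river: ρ → (15,49,-5)
river: ρ → (-5,51,5)
river: ρ → (5,49,-15)
river: ρ → (-15,41,17)
ρ-cycle length = 14 (tail of 2 descent steps not counted)

14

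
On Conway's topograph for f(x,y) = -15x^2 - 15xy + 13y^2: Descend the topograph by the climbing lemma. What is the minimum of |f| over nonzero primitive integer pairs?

descent: ρ → (13,15,-15)  [lands on river]
river: ρ → (-15,15,13)
river: ρ → (13,11,-17)
river: ρ → (-17,23,7)
river: ρ → (7,19,-23)
river: ρ → (-23,27,3)
river: ρ → (3,27,-23)
river: ρ → (-23,19,7)
river: ρ → (7,23,-17)
river: ρ → (-17,11,13)
closes: descent 1, river 10
min |a| on river = 3

3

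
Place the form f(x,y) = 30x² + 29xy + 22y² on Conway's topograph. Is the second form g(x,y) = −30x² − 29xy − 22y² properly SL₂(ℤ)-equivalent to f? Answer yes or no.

D₁ = -1799, D₂ = -1799
f: flip: (30,29,22)→(22,-29,30)
f: translate: b→15 (≡-29 mod 44), so (22,-29,30)→(22,15,23)
f: reduced (well bottom): (22,15,23) with a≤c, −a<b≤a
g is negative-definite; reduce −g:
−g: flip: (30,29,22)→(22,-29,30)
−g: translate: b→15 (≡-29 mod 44), so (22,-29,30)→(22,15,23)
−g: reduced (well bottom): (22,15,23) with a≤c, −a<b≤a
flip sign back: reduced form of g is (-22,-15,-23)
reduced forms (22, 15, 23) vs (-22, -15, -23) ⇒ inequivalent

no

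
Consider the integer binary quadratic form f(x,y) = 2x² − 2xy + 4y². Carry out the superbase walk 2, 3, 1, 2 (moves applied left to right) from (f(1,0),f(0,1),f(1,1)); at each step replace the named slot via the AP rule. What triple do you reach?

start (2,4,4) = (f(1,0),f(0,1),f(1,1))
replace slot 2: 2·(2+4) − 4 = 8 → (2,8,4)
replace slot 3: 2·(2+8) − 4 = 16 → (2,8,16)
replace slot 1: 2·(8+16) − 2 = 46 → (46,8,16)
replace slot 2: 2·(46+16) − 8 = 116 → (46,116,16)

46,116,16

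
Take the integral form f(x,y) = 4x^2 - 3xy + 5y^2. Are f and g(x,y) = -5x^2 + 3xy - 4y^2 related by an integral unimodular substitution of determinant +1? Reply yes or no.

D₁ = -71, D₂ = -71
f: reduced (well bottom): (4,-3,5) with a≤c, −a<b≤a
g is negative-definite; reduce −g:
−g: flip: (5,-3,4)→(4,3,5)
−g: reduced (well bottom): (4,3,5) with a≤c, −a<b≤a
flip sign back: reduced form of g is (-4,-3,-5)
reduced forms (4, -3, 5) vs (-4, -3, -5) ⇒ inequivalent

no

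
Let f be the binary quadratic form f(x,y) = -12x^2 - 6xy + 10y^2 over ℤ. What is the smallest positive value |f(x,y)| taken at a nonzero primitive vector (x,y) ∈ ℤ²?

descent: ρ → (10,6,-12)  [lands on river]
river: ρ → (-12,18,4)
river: ρ → (4,22,-2)
river: ρ → (-2,22,4)
river: ρ → (4,18,-12)
river: ρ → (-12,6,10)
river: ρ → (10,14,-8)
river: ρ → (-8,18,6)
river: ρ → (6,18,-8)
river: ρ → (-8,14,10)
closes: descent 1, river 10
min |a| on river = 2

2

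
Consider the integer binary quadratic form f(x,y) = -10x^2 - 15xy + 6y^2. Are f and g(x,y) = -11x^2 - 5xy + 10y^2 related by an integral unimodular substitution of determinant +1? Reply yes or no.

D₁ = 465, D₂ = 465
river cycle of f (length 10): (6, 15, -10), (-10, 5, 11), (11, 17, -4), (-4, 15, 15), (15, 15, -4), (-4, 17, 11), (11, 5, -10), (-10, 15, 6), (6, 21, -1), (-1, 21, 6)
river cycle of g (length 10): (10, 5, -11), (-11, 17, 4), (4, 15, -15), (-15, 15, 4), (4, 17, -11), (-11, 5, 10), (10, 15, -6), (-6, 21, 1), (1, 21, -6), (-6, 15, 10)
cycles differ ⇒ inequivalent

no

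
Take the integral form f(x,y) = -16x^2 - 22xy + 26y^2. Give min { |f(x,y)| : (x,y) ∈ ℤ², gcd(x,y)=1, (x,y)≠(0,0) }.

descent: ρ → (26,22,-16)  [lands on river]
river: ρ → (-16,42,6)
river: ρ → (6,42,-16)
river: ρ → (-16,22,26)
river: ρ → (26,30,-12)
river: ρ → (-12,42,8)
river: ρ → (8,38,-22)
river: ρ → (-22,6,24)
river: ρ → (24,42,-4)
river: ρ → (-4,46,2)
river: ρ → (2,46,-4)
river: ρ → (-4,42,24)
river: ρ → (24,6,-22)
river: ρ → (-22,38,8)
river: ρ → (8,42,-12)
river: ρ → (-12,30,26)
closes: descent 1, river 16
min |a| on river = 2

2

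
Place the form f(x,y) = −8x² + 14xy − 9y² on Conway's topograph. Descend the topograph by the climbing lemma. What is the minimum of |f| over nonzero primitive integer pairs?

translate: b→2 (≡-14 mod 16), so (8,-14,9)→(8,2,3)
flip: (8,2,3)→(3,-2,8)
reduced (well bottom): (3,-2,8) with a≤c, −a<b≤a
well minimum |f| = |-3| = 3 (negative-definite)

3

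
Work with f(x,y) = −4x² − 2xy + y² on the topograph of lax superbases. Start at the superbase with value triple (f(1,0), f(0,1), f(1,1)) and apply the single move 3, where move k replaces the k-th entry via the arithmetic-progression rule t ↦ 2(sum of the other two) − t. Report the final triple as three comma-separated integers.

start (-4,1,-5) = (f(1,0),f(0,1),f(1,1))
replace slot 3: 2·((-4)+1) − (-5) = -1 → (-4,1,-1)

-4,1,-1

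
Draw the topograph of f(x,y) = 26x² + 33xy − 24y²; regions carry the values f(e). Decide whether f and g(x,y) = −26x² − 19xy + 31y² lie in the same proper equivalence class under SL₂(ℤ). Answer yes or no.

D₁ = 3585, D₂ = 3585
river cycle of f (length 8): (-24, 15, 35), (35, 55, -4), (-4, 57, 21), (21, 27, -34), (-34, 41, 14), (14, 43, -31), (-31, 19, 26), (26, 33, -24)
river cycle of g (length 8): (31, 19, -26), (-26, 33, 24), (24, 15, -35), (-35, 55, 4), (4, 57, -21), (-21, 27, 34), (34, 41, -14), (-14, 43, 31)
cycles differ ⇒ inequivalent

no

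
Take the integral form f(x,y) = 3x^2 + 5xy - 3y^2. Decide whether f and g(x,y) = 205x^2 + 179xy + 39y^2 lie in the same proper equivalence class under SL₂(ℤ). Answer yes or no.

D₁ = 61, D₂ = 61
river cycle of f (length 6): (-3, 7, 1), (1, 7, -3), (-3, 5, 3), (3, 7, -1), (-1, 7, 3), (3, 5, -3)
river cycle of g (length 6): (3, 5, -3), (-3, 7, 1), (1, 7, -3), (-3, 5, 3), (3, 7, -1), (-1, 7, 3)
cycles coincide ⇒ equivalent

yes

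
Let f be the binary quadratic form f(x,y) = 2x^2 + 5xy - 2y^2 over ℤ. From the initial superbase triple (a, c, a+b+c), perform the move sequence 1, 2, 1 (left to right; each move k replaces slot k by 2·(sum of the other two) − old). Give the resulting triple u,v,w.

start (2,-2,5) = (f(1,0),f(0,1),f(1,1))
replace slot 1: 2·((-2)+5) − 2 = 4 → (4,-2,5)
replace slot 2: 2·(4+5) − (-2) = 20 → (4,20,5)
replace slot 1: 2·(20+5) − 4 = 46 → (46,20,5)

46,20,5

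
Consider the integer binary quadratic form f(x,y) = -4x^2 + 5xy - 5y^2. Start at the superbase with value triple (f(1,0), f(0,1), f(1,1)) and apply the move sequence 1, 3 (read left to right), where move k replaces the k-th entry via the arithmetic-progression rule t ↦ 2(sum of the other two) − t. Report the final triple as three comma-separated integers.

start (-4,-5,-4) = (f(1,0),f(0,1),f(1,1))
replace slot 1: 2·((-5)+(-4)) − (-4) = -14 → (-14,-5,-4)
replace slot 3: 2·((-14)+(-5)) − (-4) = -34 → (-14,-5,-34)

-14,-5,-34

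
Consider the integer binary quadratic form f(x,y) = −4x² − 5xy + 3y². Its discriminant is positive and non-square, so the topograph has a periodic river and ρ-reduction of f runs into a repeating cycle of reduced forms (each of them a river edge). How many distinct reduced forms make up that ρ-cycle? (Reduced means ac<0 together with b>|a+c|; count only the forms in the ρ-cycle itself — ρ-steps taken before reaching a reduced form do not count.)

D = 73, ⌊√D⌋ = 8
descent: ρ → (3,5,-4)  [lands on river]
river: ρ → (-4,3,4)
river: ρ → (4,5,-3)
river: ρ → (-3,7,2)
river: ρ → (2,5,-6)
river: ρ → (-6,7,1)
river: ρ → (1,7,-6)
river: ρ → (-6,5,2)
river: ρ → (2,7,-3)
river: ρ → (-3,5,4)
river: ρ → (4,3,-4)
river: ρ → (-4,5,3)
river: ρ → (3,7,-2)
river: ρ → (-2,5,6)
river: ρ → (6,7,-1)
river: ρ → (-1,7,6)
river: ρ → (6,5,-2)
river: ρ → (-2,7,3)
ρ-cycle length = 18 (tail of 1 descent step not counted)

18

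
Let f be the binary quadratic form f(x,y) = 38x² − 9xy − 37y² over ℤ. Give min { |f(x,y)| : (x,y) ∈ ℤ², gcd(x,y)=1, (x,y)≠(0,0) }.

descent: ρ → (-37,9,38)  [lands on river]
river: ρ → (38,67,-8)
river: ρ → (-8,61,62)
river: ρ → (62,63,-7)
river: ρ → (-7,63,62)
river: ρ → (62,61,-8)
river: ρ → (-8,67,38)
river: ρ → (38,9,-37)
river: ρ → (-37,65,10)
river: ρ → (10,75,-2)
river: ρ → (-2,73,47)
river: ρ → (47,21,-28)
river: ρ → (-28,35,40)
river: ρ → (40,45,-23)
river: ρ → (-23,47,38)
river: ρ → (38,29,-32)
river: ρ → (-32,35,35)
river: ρ → (35,35,-32)
river: ρ → (-32,29,38)
river: ρ → (38,47,-23)
river: ρ → (-23,45,40)
river: ρ → (40,35,-28)
river: ρ → (-28,21,47)
river: ρ → (47,73,-2)
river: ρ → (-2,75,10)
river: ρ → (10,65,-37)
closes: descent 1, river 26
min |a| on river = 2

2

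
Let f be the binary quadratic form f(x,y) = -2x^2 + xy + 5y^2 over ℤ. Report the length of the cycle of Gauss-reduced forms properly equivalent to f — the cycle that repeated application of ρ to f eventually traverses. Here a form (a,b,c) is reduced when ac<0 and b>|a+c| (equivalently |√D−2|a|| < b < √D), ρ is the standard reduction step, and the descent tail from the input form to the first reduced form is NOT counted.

D = 41, ⌊√D⌋ = 6
descent: ρ → (5,-1,-2)
descent: ρ → (-2,5,2)  [lands on river]
river: ρ → (2,3,-4)
river: ρ → (-4,5,1)
river: ρ → (1,5,-4)
river: ρ → (-4,3,2)
river: ρ → (2,5,-2)
river: ρ → (-2,3,4)
river: ρ → (4,5,-1)
river: ρ → (-1,5,4)
river: ρ → (4,3,-2)
ρ-cycle length = 10 (tail of 2 descent steps not counted)

10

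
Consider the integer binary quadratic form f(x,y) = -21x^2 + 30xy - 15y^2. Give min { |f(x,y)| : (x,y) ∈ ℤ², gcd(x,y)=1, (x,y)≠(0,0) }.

translate: b→12 (≡-30 mod 42), so (21,-30,15)→(21,12,6)
flip: (21,12,6)→(6,-12,21)
translate: b→0 (≡-12 mod 12), so (6,-12,21)→(6,0,15)
reduced (well bottom): (6,0,15) with a≤c, −a<b≤a
well minimum |f| = |-6| = 6 (negative-definite)

6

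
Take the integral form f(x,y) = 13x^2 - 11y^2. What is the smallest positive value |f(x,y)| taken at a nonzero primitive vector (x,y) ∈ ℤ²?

descent: ρ → (-11,22,2)  [lands on river]
river: ρ → (2,22,-11)
closes: descent 1, river 2
min |a| on river = 2

2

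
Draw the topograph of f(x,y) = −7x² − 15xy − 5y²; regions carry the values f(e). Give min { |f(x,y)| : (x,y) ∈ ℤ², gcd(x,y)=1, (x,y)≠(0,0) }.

descent: ρ → (-5,5,3)  [lands on river]
river: ρ → (3,7,-3)
river: ρ → (-3,5,5)
river: ρ → (5,5,-3)
river: ρ → (-3,7,3)
river: ρ → (3,5,-5)
closes: descent 1, river 6
min |a| on river = 3

3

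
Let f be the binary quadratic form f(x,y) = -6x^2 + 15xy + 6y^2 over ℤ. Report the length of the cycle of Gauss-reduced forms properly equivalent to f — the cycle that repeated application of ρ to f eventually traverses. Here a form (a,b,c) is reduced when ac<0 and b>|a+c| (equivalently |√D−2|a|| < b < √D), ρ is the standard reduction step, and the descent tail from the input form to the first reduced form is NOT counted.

D = 369, ⌊√D⌋ = 19
river: ρ → (6,9,-12)
river: ρ → (-12,15,3)
river: ρ → (3,15,-12)
river: ρ → (-12,9,6)
river: ρ → (6,15,-6)
river: ρ → (-6,9,12)
river: ρ → (12,15,-3)
river: ρ → (-3,15,12)
river: ρ → (12,9,-6)
river: ρ → (-6,15,6)
ρ-cycle length = 10 (tail of 0 descent steps not counted)

10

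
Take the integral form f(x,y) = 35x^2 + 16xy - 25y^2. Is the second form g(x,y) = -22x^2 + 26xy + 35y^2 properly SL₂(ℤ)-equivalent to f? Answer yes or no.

D₁ = 3756, D₂ = 3756
river cycle of f (length 14): (-25, 34, 26), (26, 18, -33), (-33, 48, 11), (11, 40, -49), (-49, 58, 2), (2, 58, -49), (-49, 40, 11), (11, 48, -33), (-33, 18, 26), (26, 34, -25), … (4 more)
river cycle of g (length 10): (35, 44, -13), (-13, 60, 3), (3, 60, -13), (-13, 44, 35), (35, 26, -22), (-22, 18, 39), (39, 60, -1), (-1, 60, 39), (39, 18, -22), (-22, 26, 35)
cycles differ ⇒ inequivalent

no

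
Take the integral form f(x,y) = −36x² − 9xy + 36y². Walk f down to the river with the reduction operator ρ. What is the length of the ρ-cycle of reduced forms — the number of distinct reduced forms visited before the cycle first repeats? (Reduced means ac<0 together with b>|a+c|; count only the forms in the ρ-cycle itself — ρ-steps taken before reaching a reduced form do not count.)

D = 5265, ⌊√D⌋ = 72
descent: ρ → (36,9,-36)  [lands on river]
river: ρ → (-36,63,9)
river: ρ → (9,63,-36)
river: ρ → (-36,9,36)
river: ρ → (36,63,-9)
river: ρ → (-9,63,36)
ρ-cycle length = 6 (tail of 1 descent step not counted)

6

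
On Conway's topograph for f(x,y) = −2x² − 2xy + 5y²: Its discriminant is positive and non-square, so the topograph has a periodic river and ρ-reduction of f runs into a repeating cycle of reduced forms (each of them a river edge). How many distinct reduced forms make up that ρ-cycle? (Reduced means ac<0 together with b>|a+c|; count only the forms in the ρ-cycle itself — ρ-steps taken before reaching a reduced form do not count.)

D = 44, ⌊√D⌋ = 6
descent: ρ → (5,2,-2)
descent: ρ → (-2,6,1)  [lands on river]
river: ρ → (1,6,-2)
ρ-cycle length = 2 (tail of 2 descent steps not counted)

2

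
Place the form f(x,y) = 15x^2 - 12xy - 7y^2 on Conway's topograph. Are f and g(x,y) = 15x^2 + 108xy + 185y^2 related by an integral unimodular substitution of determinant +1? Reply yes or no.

D₁ = 564, D₂ = 564
river cycle of f (length 6): (-7, 12, 15), (15, 18, -4), (-4, 22, 5), (5, 18, -12), (-12, 6, 11), (11, 16, -7)
river cycle of g (length 6): (15, 18, -4), (-4, 22, 5), (5, 18, -12), (-12, 6, 11), (11, 16, -7), (-7, 12, 15)
cycles coincide ⇒ equivalent

yes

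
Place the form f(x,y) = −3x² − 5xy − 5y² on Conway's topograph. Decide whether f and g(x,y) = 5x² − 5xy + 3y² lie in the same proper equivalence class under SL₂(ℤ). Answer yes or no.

D₁ = -35, D₂ = -35
f is negative-definite; reduce −f:
−f: translate: b→-1 (≡5 mod 6), so (3,5,5)→(3,-1,3)
−f: flip: (3,-1,3)→(3,1,3)
−f: reduced (well bottom): (3,1,3) with a≤c, −a<b≤a
flip sign back: reduced form of f is (-3,-1,-3)
g: translate: b→5 (≡-5 mod 10), so (5,-5,3)→(5,5,3)
g: flip: (5,5,3)→(3,-5,5)
g: translate: b→1 (≡-5 mod 6), so (3,-5,5)→(3,1,3)
g: reduced (well bottom): (3,1,3) with a≤c, −a<b≤a
reduced forms (-3, -1, -3) vs (3, 1, 3) ⇒ inequivalent

no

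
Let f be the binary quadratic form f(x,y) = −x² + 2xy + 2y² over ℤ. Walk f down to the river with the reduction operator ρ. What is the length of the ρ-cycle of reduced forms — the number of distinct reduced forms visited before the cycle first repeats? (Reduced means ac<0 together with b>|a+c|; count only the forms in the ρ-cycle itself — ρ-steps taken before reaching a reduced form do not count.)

D = 12, ⌊√D⌋ = 3
river: ρ → (2,2,-1)
river: ρ → (-1,2,2)
ρ-cycle length = 2 (tail of 0 descent steps not counted)

2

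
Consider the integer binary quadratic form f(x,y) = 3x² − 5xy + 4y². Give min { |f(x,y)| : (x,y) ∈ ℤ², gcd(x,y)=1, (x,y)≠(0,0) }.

translate: b→1 (≡-5 mod 6), so (3,-5,4)→(3,1,2)
flip: (3,1,2)→(2,-1,3)
reduced (well bottom): (2,-1,3) with a≤c, −a<b≤a
well minimum = a = 2

2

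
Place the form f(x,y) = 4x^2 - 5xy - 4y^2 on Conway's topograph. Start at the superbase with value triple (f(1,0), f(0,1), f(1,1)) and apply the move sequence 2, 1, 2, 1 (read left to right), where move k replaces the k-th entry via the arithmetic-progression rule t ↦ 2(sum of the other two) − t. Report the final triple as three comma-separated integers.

start (4,-4,-5) = (f(1,0),f(0,1),f(1,1))
replace slot 2: 2·(4+(-5)) − (-4) = 2 → (4,2,-5)
replace slot 1: 2·(2+(-5)) − 4 = -10 → (-10,2,-5)
replace slot 2: 2·((-10)+(-5)) − 2 = -32 → (-10,-32,-5)
replace slot 1: 2·((-32)+(-5)) − (-10) = -64 → (-64,-32,-5)

-64,-32,-5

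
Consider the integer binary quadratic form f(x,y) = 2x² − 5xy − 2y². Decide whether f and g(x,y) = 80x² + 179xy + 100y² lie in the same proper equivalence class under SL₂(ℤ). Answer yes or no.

D₁ = 41, D₂ = 41
river cycle of f (length 10): (-2, 5, 2), (2, 3, -4), (-4, 5, 1), (1, 5, -4), (-4, 3, 2), (2, 5, -2), (-2, 3, 4), (4, 5, -1), (-1, 5, 4), (4, 3, -2)
river cycle of g (length 10): (1, 5, -4), (-4, 3, 2), (2, 5, -2), (-2, 3, 4), (4, 5, -1), (-1, 5, 4), (4, 3, -2), (-2, 5, 2), (2, 3, -4), (-4, 5, 1)
cycles coincide ⇒ equivalent

yes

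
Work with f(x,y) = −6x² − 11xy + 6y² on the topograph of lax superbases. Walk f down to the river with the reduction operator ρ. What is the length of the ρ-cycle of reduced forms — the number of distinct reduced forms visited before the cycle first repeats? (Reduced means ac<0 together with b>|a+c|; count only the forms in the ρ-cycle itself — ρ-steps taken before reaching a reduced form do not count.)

D = 265, ⌊√D⌋ = 16
descent: ρ → (6,11,-6)  [lands on river]
river: ρ → (-6,13,4)
river: ρ → (4,11,-9)
river: ρ → (-9,7,6)
river: ρ → (6,5,-10)
river: ρ → (-10,15,1)
river: ρ → (1,15,-10)
river: ρ → (-10,5,6)
river: ρ → (6,7,-9)
river: ρ → (-9,11,4)
river: ρ → (4,13,-6)
river: ρ → (-6,11,6)
river: ρ → (6,13,-4)
river: ρ → (-4,11,9)
river: ρ → (9,7,-6)
river: ρ → (-6,5,10)
river: ρ → (10,15,-1)
river: ρ → (-1,15,10)
river: ρ → (10,5,-6)
river: ρ → (-6,7,9)
river: ρ → (9,11,-4)
river: ρ → (-4,13,6)
ρ-cycle length = 22 (tail of 1 descent step not counted)

22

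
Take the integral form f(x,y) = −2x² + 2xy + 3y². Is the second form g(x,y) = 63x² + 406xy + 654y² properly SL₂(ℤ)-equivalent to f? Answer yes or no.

D₁ = 28, D₂ = 28
river cycle of f (length 4): (3, 4, -1), (-1, 4, 3), (3, 2, -2), (-2, 2, 3)
river cycle of g (length 4): (3, 2, -2), (-2, 2, 3), (3, 4, -1), (-1, 4, 3)
cycles coincide ⇒ equivalent

yes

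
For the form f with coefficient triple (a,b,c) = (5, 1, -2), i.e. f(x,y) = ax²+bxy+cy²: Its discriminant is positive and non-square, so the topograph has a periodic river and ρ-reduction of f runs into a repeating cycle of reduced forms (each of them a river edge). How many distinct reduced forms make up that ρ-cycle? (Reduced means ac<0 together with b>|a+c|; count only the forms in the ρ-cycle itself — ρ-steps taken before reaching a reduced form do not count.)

D = 41, ⌊√D⌋ = 6
descent: ρ → (-2,3,4)  [lands on river]
river: ρ → (4,5,-1)
river: ρ → (-1,5,4)
river: ρ → (4,3,-2)
river: ρ → (-2,5,2)
river: ρ → (2,3,-4)
river: ρ → (-4,5,1)
river: ρ → (1,5,-4)
river: ρ → (-4,3,2)
river: ρ → (2,5,-2)
ρ-cycle length = 10 (tail of 1 descent step not counted)

10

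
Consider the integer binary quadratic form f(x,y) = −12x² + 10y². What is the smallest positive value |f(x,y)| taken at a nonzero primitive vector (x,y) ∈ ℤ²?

descent: ρ → (10,20,-2)  [lands on river]
river: ρ → (-2,20,10)
closes: descent 1, river 2
min |a| on river = 2

2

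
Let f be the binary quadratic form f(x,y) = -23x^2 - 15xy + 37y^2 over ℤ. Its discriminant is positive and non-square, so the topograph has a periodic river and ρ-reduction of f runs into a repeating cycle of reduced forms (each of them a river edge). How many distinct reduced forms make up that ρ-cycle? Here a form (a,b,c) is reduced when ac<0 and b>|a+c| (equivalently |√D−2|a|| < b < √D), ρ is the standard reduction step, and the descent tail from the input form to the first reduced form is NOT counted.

D = 3629, ⌊√D⌋ = 60
descent: ρ → (37,15,-23)  [lands on river]
river: ρ → (-23,31,29)
river: ρ → (29,27,-25)
river: ρ → (-25,23,31)
river: ρ → (31,39,-17)
river: ρ → (-17,29,41)
river: ρ → (41,53,-5)
river: ρ → (-5,57,19)
river: ρ → (19,57,-5)
river: ρ → (-5,53,41)
river: ρ → (41,29,-17)
river: ρ → (-17,39,31)
river: ρ → (31,23,-25)
river: ρ → (-25,27,29)
river: ρ → (29,31,-23)
river: ρ → (-23,15,37)
river: ρ → (37,59,-1)
river: ρ → (-1,59,37)
ρ-cycle length = 18 (tail of 1 descent step not counted)

18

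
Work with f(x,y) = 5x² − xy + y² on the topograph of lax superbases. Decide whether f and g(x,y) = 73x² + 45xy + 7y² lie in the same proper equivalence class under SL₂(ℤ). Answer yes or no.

D₁ = -19, D₂ = -19
f: flip: (5,-1,1)→(1,1,5)
f: reduced (well bottom): (1,1,5) with a≤c, −a<b≤a
g: flip: (73,45,7)→(7,-45,73)
g: translate: b→-3 (≡-45 mod 14), so (7,-45,73)→(7,-3,1)
g: flip: (7,-3,1)→(1,3,7)
g: translate: b→1 (≡3 mod 2), so (1,3,7)→(1,1,5)
g: reduced (well bottom): (1,1,5) with a≤c, −a<b≤a
reduced forms (1, 1, 5) vs (1, 1, 5) ⇒ equivalent

yes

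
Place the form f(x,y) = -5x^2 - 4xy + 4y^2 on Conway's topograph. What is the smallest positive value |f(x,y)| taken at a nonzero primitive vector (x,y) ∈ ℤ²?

descent: ρ → (4,4,-5)  [lands on river]
river: ρ → (-5,6,3)
river: ρ → (3,6,-5)
river: ρ → (-5,4,4)
closes: descent 1, river 4
min |a| on river = 3

3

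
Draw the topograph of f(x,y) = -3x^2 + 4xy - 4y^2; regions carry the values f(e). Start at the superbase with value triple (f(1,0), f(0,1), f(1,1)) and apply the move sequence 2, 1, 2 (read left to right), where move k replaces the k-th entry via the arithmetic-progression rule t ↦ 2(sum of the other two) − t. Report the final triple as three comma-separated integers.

start (-3,-4,-3) = (f(1,0),f(0,1),f(1,1))
replace slot 2: 2·((-3)+(-3)) − (-4) = -8 → (-3,-8,-3)
replace slot 1: 2·((-8)+(-3)) − (-3) = -19 → (-19,-8,-3)
replace slot 2: 2·((-19)+(-3)) − (-8) = -36 → (-19,-36,-3)

-19,-36,-3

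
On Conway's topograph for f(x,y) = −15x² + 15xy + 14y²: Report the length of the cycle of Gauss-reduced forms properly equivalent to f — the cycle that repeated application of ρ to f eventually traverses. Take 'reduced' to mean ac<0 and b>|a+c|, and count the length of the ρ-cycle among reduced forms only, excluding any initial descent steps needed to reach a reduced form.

D = 1065, ⌊√D⌋ = 32
river: ρ → (14,13,-16)
river: ρ → (-16,19,11)
river: ρ → (11,25,-10)
river: ρ → (-10,15,21)
river: ρ → (21,27,-4)
river: ρ → (-4,29,14)
river: ρ → (14,27,-6)
river: ρ → (-6,21,26)
river: ρ → (26,31,-1)
river: ρ → (-1,31,26)
river: ρ → (26,21,-6)
river: ρ → (-6,27,14)
river: ρ → (14,29,-4)
river: ρ → (-4,27,21)
river: ρ → (21,15,-10)
river: ρ → (-10,25,11)
river: ρ → (11,19,-16)
river: ρ → (-16,13,14)
river: ρ → (14,15,-15)
river: ρ → (-15,15,14)
ρ-cycle length = 20 (tail of 0 descent steps not counted)

20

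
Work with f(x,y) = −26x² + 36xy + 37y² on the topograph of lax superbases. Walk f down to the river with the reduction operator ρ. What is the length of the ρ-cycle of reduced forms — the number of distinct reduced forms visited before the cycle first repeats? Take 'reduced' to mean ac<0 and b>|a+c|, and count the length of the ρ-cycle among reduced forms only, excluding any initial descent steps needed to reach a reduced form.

D = 5144, ⌊√D⌋ = 71
river: ρ → (37,38,-25)
river: ρ → (-25,62,13)
river: ρ → (13,68,-10)
river: ρ → (-10,52,61)
river: ρ → (61,70,-1)
river: ρ → (-1,70,61)
river: ρ → (61,52,-10)
river: ρ → (-10,68,13)
river: ρ → (13,62,-25)
river: ρ → (-25,38,37)
river: ρ → (37,36,-26)
river: ρ → (-26,68,5)
river: ρ → (5,62,-65)
river: ρ → (-65,68,2)
river: ρ → (2,68,-65)
river: ρ → (-65,62,5)
river: ρ → (5,68,-26)
river: ρ → (-26,36,37)
ρ-cycle length = 18 (tail of 0 descent steps not counted)

18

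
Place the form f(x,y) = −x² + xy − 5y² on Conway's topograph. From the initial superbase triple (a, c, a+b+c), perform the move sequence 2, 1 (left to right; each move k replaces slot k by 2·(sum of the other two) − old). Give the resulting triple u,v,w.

start (-1,-5,-5) = (f(1,0),f(0,1),f(1,1))
replace slot 2: 2·((-1)+(-5)) − (-5) = -7 → (-1,-7,-5)
replace slot 1: 2·((-7)+(-5)) − (-1) = -23 → (-23,-7,-5)

-23,-7,-5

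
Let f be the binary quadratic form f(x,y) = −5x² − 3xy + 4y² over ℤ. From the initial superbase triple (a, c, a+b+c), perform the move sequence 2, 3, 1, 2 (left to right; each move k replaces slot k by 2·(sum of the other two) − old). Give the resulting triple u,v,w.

start (-5,4,-4) = (f(1,0),f(0,1),f(1,1))
replace slot 2: 2·((-5)+(-4)) − 4 = -22 → (-5,-22,-4)
replace slot 3: 2·((-5)+(-22)) − (-4) = -50 → (-5,-22,-50)
replace slot 1: 2·((-22)+(-50)) − (-5) = -139 → (-139,-22,-50)
replace slot 2: 2·((-139)+(-50)) − (-22) = -356 → (-139,-356,-50)

-139,-356,-50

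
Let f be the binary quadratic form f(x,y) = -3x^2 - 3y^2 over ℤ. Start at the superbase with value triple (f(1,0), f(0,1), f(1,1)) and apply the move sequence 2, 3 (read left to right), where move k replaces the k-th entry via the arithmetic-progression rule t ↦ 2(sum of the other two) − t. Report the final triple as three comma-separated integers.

start (-3,-3,-6) = (f(1,0),f(0,1),f(1,1))
replace slot 2: 2·((-3)+(-6)) − (-3) = -15 → (-3,-15,-6)
replace slot 3: 2·((-3)+(-15)) − (-6) = -30 → (-3,-15,-30)

-3,-15,-30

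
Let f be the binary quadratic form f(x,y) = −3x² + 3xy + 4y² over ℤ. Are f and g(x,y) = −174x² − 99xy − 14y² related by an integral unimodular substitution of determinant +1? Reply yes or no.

D₁ = 57, D₂ = 57
river cycle of f (length 6): (4, 5, -2), (-2, 7, 1), (1, 7, -2), (-2, 5, 4), (4, 3, -3), (-3, 3, 4)
river cycle of g (length 6): (-2, 5, 4), (4, 3, -3), (-3, 3, 4), (4, 5, -2), (-2, 7, 1), (1, 7, -2)
cycles coincide ⇒ equivalent

yes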